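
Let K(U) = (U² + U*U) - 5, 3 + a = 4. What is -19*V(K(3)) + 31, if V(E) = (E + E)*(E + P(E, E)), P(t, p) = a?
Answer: -6885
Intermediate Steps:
a = 1 (a = -3 + 4 = 1)
P(t, p) = 1
K(U) = -5 + 2*U² (K(U) = (U² + U²) - 5 = 2*U² - 5 = -5 + 2*U²)
V(E) = 2*E*(1 + E) (V(E) = (E + E)*(E + 1) = (2*E)*(1 + E) = 2*E*(1 + E))
-19*V(K(3)) + 31 = -38*(-5 + 2*3²)*(1 + (-5 + 2*3²)) + 31 = -38*(-5 + 2*9)*(1 + (-5 + 2*9)) + 31 = -38*(-5 + 18)*(1 + (-5 + 18)) + 31 = -38*13*(1 + 13) + 31 = -38*13*14 + 31 = -19*364 + 31 = -6916 + 31 = -6885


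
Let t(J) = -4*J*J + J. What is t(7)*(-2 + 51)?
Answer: -9261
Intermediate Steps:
t(J) = J - 4*J**2 (t(J) = -4*J**2 + J = J - 4*J**2)
t(7)*(-2 + 51) = (7*(1 - 4*7))*(-2 + 51) = (7*(1 - 28))*49 = (7*(-27))*49 = -189*49 = -9261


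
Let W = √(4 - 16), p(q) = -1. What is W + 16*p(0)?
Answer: -16 + 2*I*√3 ≈ -16.0 + 3.4641*I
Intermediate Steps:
W = 2*I*√3 (W = √(-12) = 2*I*√3 ≈ 3.4641*I)
W + 16*p(0) = 2*I*√3 + 16*(-1) = 2*I*√3 - 16 = -16 + 2*I*√3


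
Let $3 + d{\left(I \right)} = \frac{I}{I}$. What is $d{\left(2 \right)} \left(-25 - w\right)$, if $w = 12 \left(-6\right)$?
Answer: $-94$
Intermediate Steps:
$d{\left(I \right)} = -2$ ($d{\left(I \right)} = -3 + \frac{I}{I} = -3 + 1 = -2$)
$w = -72$
$d{\left(2 \right)} \left(-25 - w\right) = - 2 \left(-25 - -72\right) = - 2 \left(-25 + 72\right) = \left(-2\right) 47 = -94$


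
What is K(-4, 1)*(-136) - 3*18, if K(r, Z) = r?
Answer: 490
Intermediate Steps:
K(-4, 1)*(-136) - 3*18 = -4*(-136) - 3*18 = 544 - 54 = 490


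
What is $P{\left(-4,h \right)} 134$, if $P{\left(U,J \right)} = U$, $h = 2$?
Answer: $-536$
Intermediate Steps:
$P{\left(-4,h \right)} 134 = \left(-4\right) 134 = -536$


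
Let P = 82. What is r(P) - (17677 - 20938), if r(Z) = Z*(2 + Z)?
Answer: 10149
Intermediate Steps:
r(P) - (17677 - 20938) = 82*(2 + 82) - (17677 - 20938) = 82*84 - 1*(-3261) = 6888 + 3261 = 10149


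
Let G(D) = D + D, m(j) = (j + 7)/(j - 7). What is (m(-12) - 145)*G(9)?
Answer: -49500/19 ≈ -2605.3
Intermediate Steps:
m(j) = (7 + j)/(-7 + j)
G(D) = 2*D
(m(-12) - 145)*G(9) = ((7 - 12)/(-7 - 12) - 145)*(2*9) = (-5/(-19) - 145)*18 = (-1/19*(-5) - 145)*18 = (5/19 - 145)*18 = -2750/19*18 = -49500/19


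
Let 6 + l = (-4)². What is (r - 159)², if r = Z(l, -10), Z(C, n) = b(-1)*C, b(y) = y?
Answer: 28561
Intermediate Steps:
l = 10 (l = -6 + (-4)² = -6 + 16 = 10)
Z(C, n) = -C
r = -10 (r = -1*10 = -10)
(r - 159)² = (-10 - 159)² = (-169)² = 28561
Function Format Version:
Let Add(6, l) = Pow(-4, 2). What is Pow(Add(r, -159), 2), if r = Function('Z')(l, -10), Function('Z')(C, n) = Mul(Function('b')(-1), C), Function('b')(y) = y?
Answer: 28561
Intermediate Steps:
l = 10 (l = Add(-6, Pow(-4, 2)) = Add(-6, 16) = 10)
Function('Z')(C, n) = Mul(-1, C)
r = -10 (r = Mul(-1, 10) = -10)
Pow(Add(r, -159), 2) = Pow(Add(-10, -159), 2) = Pow(-169, 2) = 28561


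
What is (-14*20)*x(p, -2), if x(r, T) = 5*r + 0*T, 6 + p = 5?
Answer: 1400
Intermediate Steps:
p = -1 (p = -6 + 5 = -1)
x(r, T) = 5*r (x(r, T) = 5*r + 0 = 5*r)
(-14*20)*x(p, -2) = (-14*20)*(5*(-1)) = -280*(-5) = 1400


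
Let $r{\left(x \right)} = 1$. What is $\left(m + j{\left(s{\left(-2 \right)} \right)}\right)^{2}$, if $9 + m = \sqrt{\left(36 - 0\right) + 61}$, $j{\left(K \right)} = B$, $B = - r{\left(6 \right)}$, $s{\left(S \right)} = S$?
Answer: $\left(10 - \sqrt{97}\right)^{2} \approx 0.022844$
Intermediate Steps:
$B = -1$ ($B = \left(-1\right) 1 = -1$)
$j{\left(K \right)} = -1$
$m = -9 + \sqrt{97}$ ($m = -9 + \sqrt{\left(36 - 0\right) + 61} = -9 + \sqrt{\left(36 + 0\right) + 61} = -9 + \sqrt{36 + 61} = -9 + \sqrt{97} \approx 0.84886$)
$\left(m + j{\left(s{\left(-2 \right)} \right)}\right)^{2} = \left(\left(-9 + \sqrt{97}\right) - 1\right)^{2} = \left(-10 + \sqrt{97}\right)^{2}$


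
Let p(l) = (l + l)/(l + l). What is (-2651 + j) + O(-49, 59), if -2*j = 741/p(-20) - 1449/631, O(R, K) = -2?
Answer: -1907104/631 ≈ -3022.4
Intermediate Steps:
p(l) = 1 (p(l) = (2*l)/((2*l)) = (2*l)*(1/(2*l)) = 1)
j = -233061/631 (j = -(741/1 - 1449/631)/2 = -(741*1 - 1449*1/631)/2 = -(741 - 1449/631)/2 = -½*466122/631 = -233061/631 ≈ -369.35)
(-2651 + j) + O(-49, 59) = (-2651 - 233061/631) - 2 = -1905842/631 - 2 = -1907104/631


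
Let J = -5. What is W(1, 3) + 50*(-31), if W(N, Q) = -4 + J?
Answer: -1559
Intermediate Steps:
W(N, Q) = -9 (W(N, Q) = -4 - 5 = -9)
W(1, 3) + 50*(-31) = -9 + 50*(-31) = -9 - 1550 = -1559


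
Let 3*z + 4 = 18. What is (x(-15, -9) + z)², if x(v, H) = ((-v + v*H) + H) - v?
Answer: 232324/9 ≈ 25814.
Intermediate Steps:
z = 14/3 (z = -4/3 + (⅓)*18 = -4/3 + 6 = 14/3 ≈ 4.6667)
x(v, H) = H - 2*v + H*v (x(v, H) = ((-v + H*v) + H) - v = (H - v + H*v) - v = H - 2*v + H*v)
(x(-15, -9) + z)² = ((-9 - 2*(-15) - 9*(-15)) + 14/3)² = ((-9 + 30 + 135) + 14/3)² = (156 + 14/3)² = (482/3)² = 232324/9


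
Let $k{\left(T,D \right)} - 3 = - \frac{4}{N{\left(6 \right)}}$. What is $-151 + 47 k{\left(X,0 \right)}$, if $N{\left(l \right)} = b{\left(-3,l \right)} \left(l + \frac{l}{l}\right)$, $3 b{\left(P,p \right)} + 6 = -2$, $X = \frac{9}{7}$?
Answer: $\frac{1}{14} \approx 0.071429$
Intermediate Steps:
$X = \frac{9}{7}$ ($X = 9 \cdot \frac{1}{7} = \frac{9}{7} \approx 1.2857$)
$b{\left(P,p \right)} = - \frac{8}{3}$ ($b{\left(P,p \right)} = -2 + \frac{1}{3} \left(-2\right) = -2 - \frac{2}{3} = - \frac{8}{3}$)
$N{\left(l \right)} = - \frac{8}{3} - \frac{8 l}{3}$ ($N{\left(l \right)} = - \frac{8 \left(l + \frac{l}{l}\right)}{3} = - \frac{8 \left(l + 1\right)}{3} = - \frac{8 \left(1 + l\right)}{3} = - \frac{8}{3} - \frac{8 l}{3}$)
$k{\left(T,D \right)} = \frac{45}{14}$ ($k{\left(T,D \right)} = 3 - \frac{4}{- \frac{8}{3} - 16} = 3 - \frac{4}{- \frac{56}{3}} = 3 - - \frac{3}{14} = 3 + \frac{3}{14} = \frac{45}{14}$)
$-151 + 47 k{\left(X,0 \right)} = -151 + 47 \cdot \frac{45}{14} = -151 + \frac{2115}{14} = \frac{1}{14}$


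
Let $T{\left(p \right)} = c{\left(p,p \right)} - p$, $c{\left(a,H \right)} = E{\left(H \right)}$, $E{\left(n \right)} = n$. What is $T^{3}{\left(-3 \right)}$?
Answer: $0$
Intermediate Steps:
$c{\left(a,H \right)} = H$
$T{\left(p \right)} = 0$ ($T{\left(p \right)} = p - p = 0$)
$T^{3}{\left(-3 \right)} = 0^{3} = 0$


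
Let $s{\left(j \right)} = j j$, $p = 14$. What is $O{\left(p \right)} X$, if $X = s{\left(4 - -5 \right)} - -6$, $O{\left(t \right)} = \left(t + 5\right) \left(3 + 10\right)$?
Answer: $21489$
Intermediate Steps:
$s{\left(j \right)} = j^{2}$
$O{\left(t \right)} = 65 + 13 t$ ($O{\left(t \right)} = \left(5 + t\right) 13 = 65 + 13 t$)
$X = 87$ ($X = \left(4 - -5\right)^{2} - -6 = \left(4 + 5\right)^{2} + 6 = 9^{2} + 6 = 81 + 6 = 87$)
$O{\left(p \right)} X = \left(65 + 13 \cdot 14\right) 87 = \left(65 + 182\right) 87 = 247 \cdot 87 = 21489$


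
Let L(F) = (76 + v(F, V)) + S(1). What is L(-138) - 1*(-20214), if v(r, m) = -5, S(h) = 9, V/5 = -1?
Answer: 20294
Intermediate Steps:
V = -5 (V = 5*(-1) = -5)
L(F) = 80 (L(F) = (76 - 5) + 9 = 71 + 9 = 80)
L(-138) - 1*(-20214) = 80 - 1*(-20214) = 80 + 20214 = 20294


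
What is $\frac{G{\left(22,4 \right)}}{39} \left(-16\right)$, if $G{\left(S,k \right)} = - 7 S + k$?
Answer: $\frac{800}{13} \approx 61.538$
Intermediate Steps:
$G{\left(S,k \right)} = k - 7 S$
$\frac{G{\left(22,4 \right)}}{39} \left(-16\right) = \frac{4 - 154}{39} \left(-16\right) = \left(4 - 154\right) \frac{1}{39} \left(-16\right) = \left(-150\right) \frac{1}{39} \left(-16\right) = \left(- \frac{50}{13}\right) \left(-16\right) = \frac{800}{13}$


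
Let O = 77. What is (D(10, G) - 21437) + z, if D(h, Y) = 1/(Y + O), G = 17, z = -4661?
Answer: -2453211/94 ≈ -26098.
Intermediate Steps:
D(h, Y) = 1/(77 + Y) (D(h, Y) = 1/(Y + 77) = 1/(77 + Y))
(D(10, G) - 21437) + z = (1/(77 + 17) - 21437) - 4661 = (1/94 - 21437) - 4661 = -2015077/94 - 4661 = -2453211/94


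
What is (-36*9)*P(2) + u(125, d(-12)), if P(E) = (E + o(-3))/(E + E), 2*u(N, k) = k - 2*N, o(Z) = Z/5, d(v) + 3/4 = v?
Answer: -9791/40 ≈ -244.77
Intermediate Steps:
d(v) = -¾ + v
o(Z) = Z/5 (o(Z) = Z*(⅕) = Z/5)
u(N, k) = k/2 - N (u(N, k) = (k - 2*N)/2 = k/2 - N)
P(E) = (-⅗ + E)/(2*E) (P(E) = (E + (⅕)*(-3))/(E + E) = (E - ⅗)/((2*E)) = (-⅗ + E)*(1/(2*E)) = (-⅗ + E)/(2*E))
(-36*9)*P(2) + u(125, d(-12)) = (-36*9)*((⅒)*(-3 + 5*2)/2) + ((-¾ - 12)/2 - 1*125) = -162*(-3 + 10)/(5*2) + ((½)*(-51/4) - 125) = -162*7/(5*2) + (-51/8 - 125) = -324*7/20 - 1051/8 = -567/5 - 1051/8 = -9791/40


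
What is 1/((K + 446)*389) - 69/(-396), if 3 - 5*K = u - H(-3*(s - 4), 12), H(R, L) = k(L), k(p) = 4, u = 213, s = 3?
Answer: 411577/2362008 ≈ 0.17425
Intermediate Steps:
H(R, L) = 4
K = -206/5 (K = ⅗ - (213 - 1*4)/5 = ⅗ - (213 - 4)/5 = ⅗ - ⅕*209 = ⅗ - 209/5 = -206/5 ≈ -41.200)
1/((K + 446)*389) - 69/(-396) = 1/((-206/5 + 446)*389) - 69/(-396) = (1/389)/(2024/5) - 69*(-1/396) = (5/2024)*(1/389) + 23/132 = 5/787336 + 23/132 = 411577/2362008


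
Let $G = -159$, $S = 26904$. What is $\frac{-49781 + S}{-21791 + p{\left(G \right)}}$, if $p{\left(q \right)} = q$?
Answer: $\frac{22877}{21950} \approx 1.0422$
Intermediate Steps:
$\frac{-49781 + S}{-21791 + p{\left(G \right)}} = \frac{-49781 + 26904}{-21791 - 159} = - \frac{22877}{-21950} = \left(-22877\right) \left(- \frac{1}{21950}\right) = \frac{22877}{21950}$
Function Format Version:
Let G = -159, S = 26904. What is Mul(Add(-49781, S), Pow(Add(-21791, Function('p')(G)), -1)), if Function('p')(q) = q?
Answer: Rational(22877, 21950) ≈ 1.0422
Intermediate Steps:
Mul(Add(-49781, S), Pow(Add(-21791, Function('p')(G)), -1)) = Mul(Add(-49781, 26904), Pow(Add(-21791, -159), -1)) = Mul(-22877, Pow(-21950, -1)) = Mul(-22877, Rational(-1, 21950)) = Rational(22877, 21950)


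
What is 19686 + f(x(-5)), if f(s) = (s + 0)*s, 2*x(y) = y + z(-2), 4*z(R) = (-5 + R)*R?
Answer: 314985/16 ≈ 19687.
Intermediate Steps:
z(R) = R*(-5 + R)/4 (z(R) = ((-5 + R)*R)/4 = (R*(-5 + R))/4 = R*(-5 + R)/4)
x(y) = 7/4 + y/2 (x(y) = (y + (1/4)*(-2)*(-5 - 2))/2 = (y + (1/4)*(-2)*(-7))/2 = (y + 7/2)/2 = (7/2 + y)/2 = 7/4 + y/2)
f(s) = s**2 (f(s) = s*s = s**2)
19686 + f(x(-5)) = 19686 + (7/4 + (1/2)*(-5))**2 = 19686 + (7/4 - 5/2)**2 = 19686 + (-3/4)**2 = 19686 + 9/16 = 314985/16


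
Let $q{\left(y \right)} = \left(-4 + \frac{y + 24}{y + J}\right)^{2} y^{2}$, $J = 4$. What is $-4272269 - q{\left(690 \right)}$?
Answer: $- \frac{1020495370121}{120409} \approx -8.4752 \cdot 10^{6}$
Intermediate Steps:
$q{\left(y \right)} = y^{2} \left(-4 + \frac{24 + y}{4 + y}\right)^{2}$ ($q{\left(y \right)} = \left(-4 + \frac{y + 24}{y + 4}\right)^{2} y^{2} = \left(-4 + \frac{24 + y}{4 + y}\right)^{2} y^{2} = y^{2} \left(-4 + \frac{24 + y}{4 + y}\right)^{2}$)
$-4272269 - q{\left(690 \right)} = -4272269 - \frac{690^{2} \left(-8 + 3 \cdot 690\right)^{2}}{\left(4 + 690\right)^{2}} = -4272269 - \frac{476100 \left(-8 + 2070\right)^{2}}{481636} = -4272269 - 476100 \cdot 2062^{2} \cdot \frac{1}{481636} = -4272269 - 476100 \cdot 4251844 \cdot \frac{1}{481636} = -4272269 - \frac{506075732100}{120409} = - \frac{1020495370121}{120409}$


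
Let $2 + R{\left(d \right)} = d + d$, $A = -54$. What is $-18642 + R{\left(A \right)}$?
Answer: $-18752$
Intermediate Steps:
$R{\left(d \right)} = -2 + 2 d$ ($R{\left(d \right)} = -2 + \left(d + d\right) = -2 + 2 d$)
$-18642 + R{\left(A \right)} = -18642 + \left(-2 + 2 \left(-54\right)\right) = -18642 - 110 = -18752$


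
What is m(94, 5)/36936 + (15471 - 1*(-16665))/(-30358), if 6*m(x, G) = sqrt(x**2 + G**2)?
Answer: -16068/15179 + sqrt(8861)/221616 ≈ -1.0581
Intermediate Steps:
m(x, G) = sqrt(G**2 + x**2)/6 (m(x, G) = sqrt(x**2 + G**2)/6 = sqrt(G**2 + x**2)/6)
m(94, 5)/36936 + (15471 - 1*(-16665))/(-30358) = (sqrt(5**2 + 94**2)/6)/36936 + (15471 - 1*(-16665))/(-30358) = (sqrt(25 + 8836)/6)*(1/36936) + (15471 + 16665)*(-1/30358) = (sqrt(8861)/6)*(1/36936) + 32136*(-1/30358) = sqrt(8861)/221616 - 16068/15179 = -16068/15179 + sqrt(8861)/221616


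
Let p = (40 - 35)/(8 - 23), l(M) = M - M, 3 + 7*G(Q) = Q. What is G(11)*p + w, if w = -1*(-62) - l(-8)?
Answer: 1294/21 ≈ 61.619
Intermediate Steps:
G(Q) = -3/7 + Q/7
l(M) = 0
p = -⅓ (p = 5/(-15) = 5*(-1/15) = -⅓ ≈ -0.33333)
w = 62 (w = -1*(-62) - 1*0 = 62 + 0 = 62)
G(11)*p + w = (-3/7 + (⅐)*11)*(-⅓) + 62 = (-3/7 + 11/7)*(-⅓) + 62 = (8/7)*(-⅓) + 62 = -8/21 + 62 = 1294/21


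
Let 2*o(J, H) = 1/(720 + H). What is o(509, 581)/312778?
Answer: 1/813848356 ≈ 1.2287e-9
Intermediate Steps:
o(J, H) = 1/(2*(720 + H))
o(509, 581)/312778 = (1/(2*(720 + 581)))/312778 = ((½)/1301)*(1/312778) = ((½)*(1/1301))*(1/312778) = (1/2602)*(1/312778) = 1/813848356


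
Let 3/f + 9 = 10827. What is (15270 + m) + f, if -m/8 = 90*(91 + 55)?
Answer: -323999099/3606 ≈ -89850.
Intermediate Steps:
m = -105120 (m = -720*(91 + 55) = -720*146 = -8*13140 = -105120)
f = 1/3606 (f = 3/(-9 + 10827) = 3/10818 = 3*(1/10818) = 1/3606 ≈ 0.00027732)
(15270 + m) + f = (15270 - 105120) + 1/3606 = -89850 + 1/3606 = -323999099/3606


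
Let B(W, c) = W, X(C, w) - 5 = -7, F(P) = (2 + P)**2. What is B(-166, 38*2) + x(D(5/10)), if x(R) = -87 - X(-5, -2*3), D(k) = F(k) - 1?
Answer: -251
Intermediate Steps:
X(C, w) = -2 (X(C, w) = 5 - 7 = -2)
D(k) = -1 + (2 + k)**2 (D(k) = (2 + k)**2 - 1 = -1 + (2 + k)**2)
x(R) = -85 (x(R) = -87 - 1*(-2) = -87 + 2 = -85)
B(-166, 38*2) + x(D(5/10)) = -166 - 85 = -251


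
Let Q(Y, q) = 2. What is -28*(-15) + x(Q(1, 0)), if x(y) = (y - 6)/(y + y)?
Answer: 419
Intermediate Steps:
x(y) = (-6 + y)/(2*y) (x(y) = (-6 + y)/((2*y)) = (-6 + y)*(1/(2*y)) = (-6 + y)/(2*y))
-28*(-15) + x(Q(1, 0)) = -28*(-15) + (½)*(-6 + 2)/2 = 420 + (½)*(½)*(-4) = 420 - 1 = 419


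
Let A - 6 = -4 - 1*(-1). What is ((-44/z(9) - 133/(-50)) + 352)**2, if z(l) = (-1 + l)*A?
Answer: 700237444/5625 ≈ 1.2449e+5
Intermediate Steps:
A = 3 (A = 6 + (-4 - 1*(-1)) = 6 + (-4 + 1) = 6 - 3 = 3)
z(l) = -3 + 3*l (z(l) = (-1 + l)*3 = -3 + 3*l)
((-44/z(9) - 133/(-50)) + 352)**2 = ((-44/(-3 + 3*9) - 133/(-50)) + 352)**2 = ((-44/(-3 + 27) - 133*(-1/50)) + 352)**2 = ((-44/24 + 133/50) + 352)**2 = ((-44*1/24 + 133/50) + 352)**2 = ((-11/6 + 133/50) + 352)**2 = (62/75 + 352)**2 = (26462/75)**2 = 700237444/5625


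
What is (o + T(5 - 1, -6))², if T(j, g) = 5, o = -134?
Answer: 16641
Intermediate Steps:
(o + T(5 - 1, -6))² = (-134 + 5)² = (-129)² = 16641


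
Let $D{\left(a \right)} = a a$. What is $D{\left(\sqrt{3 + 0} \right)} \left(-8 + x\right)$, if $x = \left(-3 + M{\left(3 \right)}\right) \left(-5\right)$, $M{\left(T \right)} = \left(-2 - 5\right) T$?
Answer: $336$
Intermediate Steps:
$M{\left(T \right)} = - 7 T$
$D{\left(a \right)} = a^{2}$
$x = 120$ ($x = \left(-3 - 21\right) \left(-5\right) = \left(-24\right) \left(-5\right) = 120$)
$D{\left(\sqrt{3 + 0} \right)} \left(-8 + x\right) = \left(\sqrt{3 + 0}\right)^{2} \left(-8 + 120\right) = \left(\sqrt{3}\right)^{2} \cdot 112 = 3 \cdot 112 = 336$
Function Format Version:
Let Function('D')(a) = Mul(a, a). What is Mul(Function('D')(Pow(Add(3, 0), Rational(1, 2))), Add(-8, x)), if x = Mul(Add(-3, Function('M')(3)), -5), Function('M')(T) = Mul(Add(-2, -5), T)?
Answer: 336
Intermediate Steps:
Function('M')(T) = Mul(-7, T)
Function('D')(a) = Pow(a, 2)
x = 120 (x = Mul(Add(-3, Mul(-7, 3)), -5) = Mul(Add(-3, -21), -5) = Mul(-24, -5) = 120)
Mul(Function('D')(Pow(Add(3, 0), Rational(1, 2))), Add(-8, x)) = Mul(Pow(Pow(Add(3, 0), Rational(1, 2)), 2), Add(-8, 120)) = Mul(Pow(Pow(3, Rational(1, 2)), 2), 112) = Mul(3, 112) = 336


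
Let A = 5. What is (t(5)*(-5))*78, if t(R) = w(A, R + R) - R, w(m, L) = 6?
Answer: -390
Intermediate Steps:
t(R) = 6 - R
(t(5)*(-5))*78 = ((6 - 1*5)*(-5))*78 = ((6 - 5)*(-5))*78 = (1*(-5))*78 = -5*78 = -390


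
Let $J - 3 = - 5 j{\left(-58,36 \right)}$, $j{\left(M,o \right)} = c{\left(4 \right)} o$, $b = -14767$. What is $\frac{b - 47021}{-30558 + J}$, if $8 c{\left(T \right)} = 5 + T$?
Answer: $\frac{41192}{20505} \approx 2.0089$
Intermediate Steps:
$c{\left(T \right)} = \frac{5}{8} + \frac{T}{8}$ ($c{\left(T \right)} = \frac{5 + T}{8} = \frac{5}{8} + \frac{T}{8}$)
$j{\left(M,o \right)} = \frac{9 o}{8}$ ($j{\left(M,o \right)} = \left(\frac{5}{8} + \frac{1}{8} \cdot 4\right) o = \left(\frac{5}{8} + \frac{1}{2}\right) o = \frac{9 o}{8}$)
$J = - \frac{399}{2}$ ($J = 3 - 5 \cdot \frac{9}{8} \cdot 36 = 3 - \frac{405}{2} = - \frac{399}{2} \approx -199.5$)
$\frac{b - 47021}{-30558 + J} = \frac{-14767 - 47021}{-30558 - \frac{399}{2}} = - \frac{61788}{- \frac{61515}{2}} = \left(-61788\right) \left(- \frac{2}{61515}\right) = \frac{41192}{20505}$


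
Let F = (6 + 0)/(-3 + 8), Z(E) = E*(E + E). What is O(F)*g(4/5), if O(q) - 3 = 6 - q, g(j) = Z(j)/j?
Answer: 312/25 ≈ 12.480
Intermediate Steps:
Z(E) = 2*E² (Z(E) = E*(2*E) = 2*E²)
F = 6/5 ≈ 1.2000
g(j) = 2*j (g(j) = (2*j²)/j = 2*j)
O(q) = 9 - q (O(q) = 3 + (6 - q) = 9 - q)
O(F)*g(4/5) = (9 - 1*6/5)*(2*(4/5)) = (9 - 6/5)*(2*(4*(⅕))) = 39*(2*(⅘))/5 = (39/5)*(8/5) = 312/25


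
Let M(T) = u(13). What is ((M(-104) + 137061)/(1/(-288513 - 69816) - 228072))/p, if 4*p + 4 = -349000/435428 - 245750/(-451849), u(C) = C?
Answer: 1207971630793410439089/2139350480295489467476 ≈ 0.56464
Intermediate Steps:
M(T) = 13
p = -52354980968/49186926593 (p = -1 + (-349000/435428 - 245750/(-451849))/4 = -1 + (-349000*1/435428 - 245750*(-1/451849))/4 = -1 + (-87250/108857 + 245750/451849)/4 = -1 + (¼)*(-12672217500/49186926593) = -1 - 3168054375/49186926593 = -52354980968/49186926593 ≈ -1.0644)
((M(-104) + 137061)/(1/(-288513 - 69816) - 228072))/p = ((13 + 137061)/(1/(-288513 - 69816) - 228072))/(-52354980968/49186926593) = (137074/(1/(-358329) - 228072))*(-49186926593/52354980968) = (137074/(-1/358329 - 228072))*(-49186926593/52354980968) = (137074/(-81724811689/358329))*(-49186926593/52354980968) = (137074*(-358329/81724811689))*(-49186926593/52354980968) = -49117589346/81724811689*(-49186926593/52354980968) = 1207971630793410439089/2139350480295489467476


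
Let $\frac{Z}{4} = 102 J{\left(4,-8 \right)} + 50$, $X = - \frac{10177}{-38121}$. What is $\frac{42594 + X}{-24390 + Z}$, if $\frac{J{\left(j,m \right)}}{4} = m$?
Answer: $- \frac{1623736051}{1419854766} \approx -1.1436$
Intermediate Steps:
$X = \frac{10177}{38121}$ ($X = \left(-10177\right) \left(- \frac{1}{38121}\right) = \frac{10177}{38121} \approx 0.26697$)
$J{\left(j,m \right)} = 4 m$
$Z = -12856$ ($Z = 4 \left(102 \cdot 4 \left(-8\right) + 50\right) = 4 \left(102 \left(-32\right) + 50\right) = 4 \left(-3264 + 50\right) = 4 \left(-3214\right) = -12856$)
$\frac{42594 + X}{-24390 + Z} = \frac{42594 + \frac{10177}{38121}}{-24390 - 12856} = \frac{1623736051}{38121 \left(-37246\right)} = \frac{1623736051}{38121} \left(- \frac{1}{37246}\right) = - \frac{1623736051}{1419854766}$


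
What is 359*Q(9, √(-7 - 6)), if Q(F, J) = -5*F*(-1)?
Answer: 16155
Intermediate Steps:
Q(F, J) = 5*F
359*Q(9, √(-7 - 6)) = 359*(5*9) = 359*45 = 16155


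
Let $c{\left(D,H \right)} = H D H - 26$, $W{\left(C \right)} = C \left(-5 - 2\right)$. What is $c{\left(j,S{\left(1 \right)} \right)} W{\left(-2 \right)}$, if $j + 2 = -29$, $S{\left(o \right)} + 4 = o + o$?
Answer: $-2100$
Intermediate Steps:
$S{\left(o \right)} = -4 + 2 o$ ($S{\left(o \right)} = -4 + \left(o + o\right) = -4 + 2 o$)
$j = -31$ ($j = -2 - 29 = -31$)
$W{\left(C \right)} = - 7 C$ ($W{\left(C \right)} = C \left(-7\right) = - 7 C$)
$c{\left(D,H \right)} = -26 + D H^{2}$ ($c{\left(D,H \right)} = D H H - 26 = D H^{2} - 26 = -26 + D H^{2}$)
$c{\left(j,S{\left(1 \right)} \right)} W{\left(-2 \right)} = \left(-26 - 31 \left(-4 + 2 \cdot 1\right)^{2}\right) \left(\left(-7\right) \left(-2\right)\right) = \left(-26 - 31 \left(-4 + 2\right)^{2}\right) 14 = \left(-26 - 31 \left(-2\right)^{2}\right) 14 = \left(-26 - 124\right) 14 = \left(-150\right) 14 = -2100$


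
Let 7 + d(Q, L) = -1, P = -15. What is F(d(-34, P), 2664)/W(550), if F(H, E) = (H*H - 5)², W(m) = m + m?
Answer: 3481/1100 ≈ 3.1645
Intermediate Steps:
d(Q, L) = -8 (d(Q, L) = -7 - 1 = -8)
W(m) = 2*m
F(H, E) = (-5 + H²)² (F(H, E) = (H² - 5)² = (-5 + H²)²)
F(d(-34, P), 2664)/W(550) = (-5 + (-8)²)²/((2*550)) = (-5 + 64)²/1100 = 59²*(1/1100) = 3481*(1/1100) = 3481/1100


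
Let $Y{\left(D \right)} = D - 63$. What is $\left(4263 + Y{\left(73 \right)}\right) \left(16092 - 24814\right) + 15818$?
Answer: $-37253288$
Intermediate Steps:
$Y{\left(D \right)} = -63 + D$ ($Y{\left(D \right)} = D - 63 = -63 + D$)
$\left(4263 + Y{\left(73 \right)}\right) \left(16092 - 24814\right) + 15818 = \left(4263 + \left(-63 + 73\right)\right) \left(16092 - 24814\right) + 15818 = \left(4263 + 10\right) \left(-8722\right) + 15818 = 4273 \left(-8722\right) + 15818 = -37269106 + 15818 = -37253288$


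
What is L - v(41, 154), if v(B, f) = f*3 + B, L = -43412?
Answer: -43915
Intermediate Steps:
v(B, f) = B + 3*f (v(B, f) = 3*f + B = B + 3*f)
L - v(41, 154) = -43412 - (41 + 3*154) = -43412 - (41 + 462) = -43412 - 1*503 = -43412 - 503 = -43915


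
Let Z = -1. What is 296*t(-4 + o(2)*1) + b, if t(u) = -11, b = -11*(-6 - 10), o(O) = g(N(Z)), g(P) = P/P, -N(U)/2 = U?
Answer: -3080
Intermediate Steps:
N(U) = -2*U
g(P) = 1
o(O) = 1
b = 176 (b = -11*(-16) = 176)
296*t(-4 + o(2)*1) + b = 296*(-11) + 176 = -3256 + 176 = -3080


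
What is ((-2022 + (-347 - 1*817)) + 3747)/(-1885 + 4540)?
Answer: 187/885 ≈ 0.21130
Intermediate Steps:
((-2022 + (-347 - 1*817)) + 3747)/(-1885 + 4540) = ((-2022 + (-347 - 817)) + 3747)/2655 = ((-2022 - 1164) + 3747)*(1/2655) = (-3186 + 3747)*(1/2655) = 561*(1/2655) = 187/885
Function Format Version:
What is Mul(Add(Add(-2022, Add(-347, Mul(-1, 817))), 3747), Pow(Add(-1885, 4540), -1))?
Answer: Rational(187, 885) ≈ 0.21130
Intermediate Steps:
Mul(Add(Add(-2022, Add(-347, Mul(-1, 817))), 3747), Pow(Add(-1885, 4540), -1)) = Mul(Add(Add(-2022, Add(-347, -817)), 3747), Pow(2655, -1)) = Mul(Add(Add(-2022, -1164), 3747), Rational(1, 2655)) = Mul(Add(-3186, 3747), Rational(1, 2655)) = Mul(561, Rational(1, 2655)) = Rational(187, 885)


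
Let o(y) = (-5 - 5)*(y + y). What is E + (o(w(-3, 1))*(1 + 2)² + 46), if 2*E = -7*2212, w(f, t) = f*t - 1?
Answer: -6976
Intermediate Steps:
w(f, t) = -1 + f*t
o(y) = -20*y
E = -7742 (E = (-7*2212)/2 = (½)*(-15484) = -7742)
E + (o(w(-3, 1))*(1 + 2)² + 46) = -7742 + ((-20*(-1 - 3*1))*(1 + 2)² + 46) = -7742 + (-20*(-1 - 3)*3² + 46) = -7742 + (-20*(-4)*9 + 46) = -7742 + (80*9 + 46) = -7742 + (720 + 46) = -7742 + 766 = -6976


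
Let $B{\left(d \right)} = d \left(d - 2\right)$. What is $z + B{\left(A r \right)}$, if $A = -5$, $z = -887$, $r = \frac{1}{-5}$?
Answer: $-888$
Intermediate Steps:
$r = - \frac{1}{5} \approx -0.2$
$B{\left(d \right)} = d \left(-2 + d\right)$
$z + B{\left(A r \right)} = -887 + \left(-5\right) \left(- \frac{1}{5}\right) \left(-2 - -1\right) = -887 + 1 \left(-2 + 1\right) = -887 + 1 \left(-1\right) = -887 - 1 = -888$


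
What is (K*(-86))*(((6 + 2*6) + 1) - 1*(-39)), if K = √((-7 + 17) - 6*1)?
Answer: -9976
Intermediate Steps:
K = 2 (K = √(10 - 6) = √4 = 2)
(K*(-86))*(((6 + 2*6) + 1) - 1*(-39)) = (2*(-86))*(((6 + 2*6) + 1) - 1*(-39)) = -172*(((6 + 12) + 1) + 39) = -172*((18 + 1) + 39) = -172*(19 + 39) = -172*58 = -9976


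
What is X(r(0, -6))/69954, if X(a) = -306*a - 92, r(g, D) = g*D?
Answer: -46/34977 ≈ -0.0013152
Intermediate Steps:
r(g, D) = D*g
X(a) = -92 - 306*a
X(r(0, -6))/69954 = (-92 - (-1836)*0)/69954 = (-92 - 306*0)*(1/69954) = (-92 + 0)*(1/69954) = -92*1/69954 = -46/34977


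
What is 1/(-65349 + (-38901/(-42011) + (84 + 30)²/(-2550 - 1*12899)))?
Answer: -649027939/42413271779118 ≈ -1.5302e-5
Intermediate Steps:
1/(-65349 + (-38901/(-42011) + (84 + 30)²/(-2550 - 1*12899))) = 1/(-65349 + (-38901*(-1/42011) + 114²/(-2550 - 12899))) = 1/(-65349 + (38901/42011 + 12996/(-15449))) = 1/(-65349 + (38901/42011 + 12996*(-1/15449))) = 1/(-65349 + (38901/42011 - 12996/15449)) = 1/(-65349 + 55006593/649027939) = 1/(-42413271779118/649027939) = -649027939/42413271779118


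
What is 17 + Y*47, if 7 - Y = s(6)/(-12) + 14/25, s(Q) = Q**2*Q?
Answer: 29142/25 ≈ 1165.7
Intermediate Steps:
s(Q) = Q**3
Y = 611/25 (Y = 7 - (6**3/(-12) + 14/25) = 7 - (216*(-1/12) + 14*(1/25)) = 7 - (-18 + 14/25) = 7 - 1*(-436/25) = 7 + 436/25 = 611/25 ≈ 24.440)
17 + Y*47 = 17 + (611/25)*47 = 17 + 28717/25 = 29142/25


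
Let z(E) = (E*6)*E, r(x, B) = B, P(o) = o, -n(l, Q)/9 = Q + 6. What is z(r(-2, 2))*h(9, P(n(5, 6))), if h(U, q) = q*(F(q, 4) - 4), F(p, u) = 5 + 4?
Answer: -12960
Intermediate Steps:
n(l, Q) = -54 - 9*Q (n(l, Q) = -9*(Q + 6) = -9*(6 + Q) = -54 - 9*Q)
F(p, u) = 9
h(U, q) = 5*q (h(U, q) = q*(9 - 4) = q*5 = 5*q)
z(E) = 6*E**2 (z(E) = (6*E)*E = 6*E**2)
z(r(-2, 2))*h(9, P(n(5, 6))) = (6*2**2)*(5*(-54 - 9*6)) = (6*4)*(5*(-54 - 54)) = 24*(5*(-108)) = 24*(-540) = -12960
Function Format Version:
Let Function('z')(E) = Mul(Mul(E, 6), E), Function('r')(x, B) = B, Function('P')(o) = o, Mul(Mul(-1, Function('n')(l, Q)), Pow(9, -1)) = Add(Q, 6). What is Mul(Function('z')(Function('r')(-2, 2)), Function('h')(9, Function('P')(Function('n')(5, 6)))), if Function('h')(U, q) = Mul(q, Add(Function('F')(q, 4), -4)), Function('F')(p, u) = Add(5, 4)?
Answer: -12960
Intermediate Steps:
Function('n')(l, Q) = Add(-54, Mul(-9, Q)) (Function('n')(l, Q) = Mul(-9, Add(Q, 6)) = Mul(-9, Add(6, Q)) = Add(-54, Mul(-9, Q)))
Function('F')(p, u) = 9
Function('h')(U, q) = Mul(5, q) (Function('h')(U, q) = Mul(q, Add(9, -4)) = Mul(q, 5) = Mul(5, q))
Function('z')(E) = Mul(6, Pow(E, 2)) (Function('z')(E) = Mul(Mul(6, E), E) = Mul(6, Pow(E, 2)))
Mul(Function('z')(Function('r')(-2, 2)), Function('h')(9, Function('P')(Function('n')(5, 6)))) = Mul(Mul(6, Pow(2, 2)), Mul(5, Add(-54, Mul(-9, 6)))) = Mul(Mul(6, 4), Mul(5, Add(-54, -54))) = Mul(24, Mul(5, -108)) = Mul(24, -540) = -12960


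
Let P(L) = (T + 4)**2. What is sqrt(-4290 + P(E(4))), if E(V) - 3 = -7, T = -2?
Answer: I*sqrt(4286) ≈ 65.468*I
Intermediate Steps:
E(V) = -4 (E(V) = 3 - 7 = -4)
P(L) = 4 (P(L) = (-2 + 4)**2 = 2**2 = 4)
sqrt(-4290 + P(E(4))) = sqrt(-4290 + 4) = sqrt(-4286) = I*sqrt(4286)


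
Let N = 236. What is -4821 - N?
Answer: -5057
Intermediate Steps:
-4821 - N = -4821 - 1*236 = -4821 - 236 = -5057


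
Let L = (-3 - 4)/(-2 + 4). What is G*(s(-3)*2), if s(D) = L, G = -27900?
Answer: 195300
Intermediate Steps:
L = -7/2 ≈ -3.5000
s(D) = -7/2
G*(s(-3)*2) = -(-97650)*2 = -27900*(-7) = 195300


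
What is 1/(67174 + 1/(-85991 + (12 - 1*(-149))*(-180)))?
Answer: 114971/7723061953 ≈ 1.4887e-5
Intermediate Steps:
1/(67174 + 1/(-85991 + (12 - 1*(-149))*(-180))) = 1/(67174 + 1/(-85991 + (12 + 149)*(-180))) = 1/(67174 + 1/(-85991 + 161*(-180))) = 1/(67174 + 1/(-85991 - 28980)) = 1/(67174 + 1/(-114971)) = 1/(67174 - 1/114971) = 1/(7723061953/114971) = 114971/7723061953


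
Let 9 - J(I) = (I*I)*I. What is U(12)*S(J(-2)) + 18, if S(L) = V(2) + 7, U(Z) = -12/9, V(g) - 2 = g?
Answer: 10/3 ≈ 3.3333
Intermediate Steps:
J(I) = 9 - I**3 (J(I) = 9 - I*I*I = 9 - I**2*I = 9 - I**3)
V(g) = 2 + g
U(Z) = -4/3 (U(Z) = -12*1/9 = -4/3)
S(L) = 11 (S(L) = (2 + 2) + 7 = 4 + 7 = 11)
U(12)*S(J(-2)) + 18 = -4/3*11 + 18 = -44/3 + 18 = 10/3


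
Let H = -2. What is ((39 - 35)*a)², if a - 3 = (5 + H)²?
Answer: 2304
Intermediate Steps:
a = 12 (a = 3 + (5 - 2)² = 3 + 3² = 3 + 9 = 12)
((39 - 35)*a)² = ((39 - 35)*12)² = (4*12)² = 48² = 2304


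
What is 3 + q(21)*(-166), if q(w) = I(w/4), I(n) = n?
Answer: -1737/2 ≈ -868.50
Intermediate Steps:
q(w) = w/4
3 + q(21)*(-166) = 3 + ((1/4)*21)*(-166) = 3 + (21/4)*(-166) = 3 - 1743/2 = -1737/2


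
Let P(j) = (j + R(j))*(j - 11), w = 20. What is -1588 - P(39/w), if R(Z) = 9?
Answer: -595561/400 ≈ -1488.9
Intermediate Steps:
P(j) = (-11 + j)*(9 + j) (P(j) = (j + 9)*(j - 11) = (9 + j)*(-11 + j) = (-11 + j)*(9 + j))
-1588 - P(39/w) = -1588 - (-99 + (39/20)² - 78/20) = -1588 - (-99 + (39*(1/20))² - 78/20) = -1588 - (-99 + (39/20)² - 2*39/20) = -1588 - (-99 + 1521/400 - 39/10) = -1588 - 1*(-39639/400) = -1588 + 39639/400 = -595561/400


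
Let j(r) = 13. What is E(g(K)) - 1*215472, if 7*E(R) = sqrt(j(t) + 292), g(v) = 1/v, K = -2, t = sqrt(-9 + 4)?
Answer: -215472 + sqrt(305)/7 ≈ -2.1547e+5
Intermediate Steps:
t = I*sqrt(5) (t = sqrt(-5) = I*sqrt(5) ≈ 2.2361*I)
E(R) = sqrt(305)/7 (E(R) = sqrt(13 + 292)/7 = sqrt(305)/7)
E(g(K)) - 1*215472 = sqrt(305)/7 - 1*215472 = sqrt(305)/7 - 215472 = -215472 + sqrt(305)/7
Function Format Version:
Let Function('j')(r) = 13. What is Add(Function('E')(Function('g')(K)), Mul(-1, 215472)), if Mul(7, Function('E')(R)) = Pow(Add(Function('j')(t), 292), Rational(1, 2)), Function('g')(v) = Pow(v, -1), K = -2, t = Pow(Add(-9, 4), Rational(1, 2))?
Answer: Add(-215472, Mul(Rational(1, 7), Pow(305, Rational(1, 2)))) ≈ -2.1547e+5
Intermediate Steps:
t = Mul(I, Pow(5, Rational(1, 2))) (t = Pow(-5, Rational(1, 2)) = Mul(I, Pow(5, Rational(1, 2))) ≈ Mul(2.2361, I))
Function('E')(R) = Mul(Rational(1, 7), Pow(305, Rational(1, 2))) (Function('E')(R) = Mul(Rational(1, 7), Pow(Add(13, 292), Rational(1, 2))) = Mul(Rational(1, 7), Pow(305, Rational(1, 2))))
Add(Function('E')(Function('g')(K)), Mul(-1, 215472)) = Add(Mul(Rational(1, 7), Pow(305, Rational(1, 2))), Mul(-1, 215472)) = Add(Mul(Rational(1, 7), Pow(305, Rational(1, 2))), -215472) = Add(-215472, Mul(Rational(1, 7), Pow(305, Rational(1, 2))))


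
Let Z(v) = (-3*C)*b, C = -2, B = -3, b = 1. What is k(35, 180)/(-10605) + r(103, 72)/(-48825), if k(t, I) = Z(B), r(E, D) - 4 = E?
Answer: -13597/4931325 ≈ -0.0027573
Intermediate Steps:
r(E, D) = 4 + E
Z(v) = 6 (Z(v) = -3*(-2)*1 = 6*1 = 6)
k(t, I) = 6
k(35, 180)/(-10605) + r(103, 72)/(-48825) = 6/(-10605) + (4 + 103)/(-48825) = 6*(-1/10605) + 107*(-1/48825) = -2/3535 - 107/48825 = -13597/4931325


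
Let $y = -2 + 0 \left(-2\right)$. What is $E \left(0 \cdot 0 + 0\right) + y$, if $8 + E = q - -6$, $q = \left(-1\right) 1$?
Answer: $-2$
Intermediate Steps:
$q = -1$
$E = -3$ ($E = -8 - -5 = -8 + \left(-1 + 6\right) = -8 + 5 = -3$)
$y = -2$ ($y = -2 + 0 = -2$)
$E \left(0 \cdot 0 + 0\right) + y = - 3 \left(0 \cdot 0 + 0\right) - 2 = - 3 \left(0 + 0\right) - 2 = \left(-3\right) 0 - 2 = 0 - 2 = -2$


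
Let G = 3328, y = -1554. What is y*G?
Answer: -5171712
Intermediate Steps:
y*G = -1554*3328 = -5171712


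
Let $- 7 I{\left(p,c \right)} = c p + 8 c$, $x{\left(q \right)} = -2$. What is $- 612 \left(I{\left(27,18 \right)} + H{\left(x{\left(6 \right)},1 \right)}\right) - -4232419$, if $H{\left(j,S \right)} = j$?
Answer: $4288723$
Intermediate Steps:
$I{\left(p,c \right)} = - \frac{8 c}{7} - \frac{c p}{7}$ ($I{\left(p,c \right)} = - \frac{c p + 8 c}{7} = - \frac{8 c + c p}{7} = - \frac{8 c}{7} - \frac{c p}{7}$)
$- 612 \left(I{\left(27,18 \right)} + H{\left(x{\left(6 \right)},1 \right)}\right) - -4232419 = - 612 \left(\left(- \frac{1}{7}\right) 18 \left(8 + 27\right) - 2\right) - -4232419 = - 612 \left(\left(- \frac{1}{7}\right) 18 \cdot 35 - 2\right) + 4232419 = - 612 \left(-90 - 2\right) + 4232419 = \left(-612\right) \left(-92\right) + 4232419 = 56304 + 4232419 = 4288723$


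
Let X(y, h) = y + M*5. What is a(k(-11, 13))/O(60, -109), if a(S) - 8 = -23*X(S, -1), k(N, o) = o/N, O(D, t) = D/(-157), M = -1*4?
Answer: -855179/660 ≈ -1295.7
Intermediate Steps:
M = -4
O(D, t) = -D/157 (O(D, t) = D*(-1/157) = -D/157)
X(y, h) = -20 + y (X(y, h) = y - 4*5 = y - 20 = -20 + y)
a(S) = 468 - 23*S (a(S) = 8 - 23*(-20 + S) = 8 + (460 - 23*S) = 468 - 23*S)
a(k(-11, 13))/O(60, -109) = (468 - 299/(-11))/((-1/157*60)) = (468 - 299*(-1)/11)/(-60/157) = (468 - 23*(-13/11))*(-157/60) = (468 + 299/11)*(-157/60) = (5447/11)*(-157/60) = -855179/660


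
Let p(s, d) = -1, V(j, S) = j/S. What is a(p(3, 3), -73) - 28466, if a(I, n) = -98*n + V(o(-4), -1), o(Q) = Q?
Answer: -21308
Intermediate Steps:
a(I, n) = 4 - 98*n (a(I, n) = -98*n - 4/(-1) = -98*n - 4*(-1) = -98*n + 4 = 4 - 98*n)
a(p(3, 3), -73) - 28466 = (4 - 98*(-73)) - 28466 = (4 + 7154) - 28466 = 7158 - 28466 = -21308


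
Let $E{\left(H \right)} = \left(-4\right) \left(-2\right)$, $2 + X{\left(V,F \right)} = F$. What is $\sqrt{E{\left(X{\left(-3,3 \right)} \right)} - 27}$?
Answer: $i \sqrt{19} \approx 4.3589 i$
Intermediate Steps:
$X{\left(V,F \right)} = -2 + F$
$E{\left(H \right)} = 8$
$\sqrt{E{\left(X{\left(-3,3 \right)} \right)} - 27} = \sqrt{8 - 27} = \sqrt{-19} = i \sqrt{19}$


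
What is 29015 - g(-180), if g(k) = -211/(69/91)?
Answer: 2021236/69 ≈ 29293.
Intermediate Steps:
g(k) = -19201/69 (g(k) = -211/(69*(1/91)) = -211/69/91 = -211*91/69 = -19201/69)
29015 - g(-180) = 29015 - 1*(-19201/69) = 29015 + 19201/69 = 2021236/69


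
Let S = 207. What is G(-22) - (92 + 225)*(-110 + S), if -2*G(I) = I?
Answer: -30738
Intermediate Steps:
G(I) = -I/2
G(-22) - (92 + 225)*(-110 + S) = -½*(-22) - (92 + 225)*(-110 + 207) = 11 - 317*97 = 11 - 1*30749 = 11 - 30749 = -30738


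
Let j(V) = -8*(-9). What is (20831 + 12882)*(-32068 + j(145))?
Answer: -1078681148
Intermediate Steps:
j(V) = 72
(20831 + 12882)*(-32068 + j(145)) = (20831 + 12882)*(-32068 + 72) = 33713*(-31996) = -1078681148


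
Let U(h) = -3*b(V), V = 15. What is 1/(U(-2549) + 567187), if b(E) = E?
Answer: 1/567142 ≈ 1.7632e-6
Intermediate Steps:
U(h) = -45 (U(h) = -3*15 = -45)
1/(U(-2549) + 567187) = 1/(-45 + 567187) = 1/567142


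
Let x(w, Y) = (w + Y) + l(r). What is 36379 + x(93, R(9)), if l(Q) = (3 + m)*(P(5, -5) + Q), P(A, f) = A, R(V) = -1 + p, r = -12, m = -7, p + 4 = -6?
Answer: 36489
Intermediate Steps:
p = -10 (p = -4 - 6 = -10)
R(V) = -11 (R(V) = -1 - 10 = -11)
l(Q) = -20 - 4*Q (l(Q) = (3 - 7)*(5 + Q) = -4*(5 + Q) = -20 - 4*Q)
x(w, Y) = 28 + Y + w (x(w, Y) = (w + Y) + (-20 - 4*(-12)) = (Y + w) + (-20 + 48) = (Y + w) + 28 = 28 + Y + w)
36379 + x(93, R(9)) = 36379 + (28 - 11 + 93) = 36379 + 110 = 36489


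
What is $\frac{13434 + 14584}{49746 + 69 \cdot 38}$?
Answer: $\frac{14009}{26184} \approx 0.53502$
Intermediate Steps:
$\frac{13434 + 14584}{49746 + 69 \cdot 38} = \frac{28018}{49746 + 2622} = \frac{28018}{52368} = 28018 \cdot \frac{1}{52368} = \frac{14009}{26184}$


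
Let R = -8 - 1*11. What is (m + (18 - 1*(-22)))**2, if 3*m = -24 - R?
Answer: 13225/9 ≈ 1469.4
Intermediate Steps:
R = -19 (R = -8 - 11 = -19)
m = -5/3 (m = (-24 - 1*(-19))/3 = (-24 + 19)/3 = (1/3)*(-5) = -5/3 ≈ -1.6667)
(m + (18 - 1*(-22)))**2 = (-5/3 + (18 - 1*(-22)))**2 = (-5/3 + (18 + 22))**2 = (-5/3 + 40)**2 = (115/3)**2 = 13225/9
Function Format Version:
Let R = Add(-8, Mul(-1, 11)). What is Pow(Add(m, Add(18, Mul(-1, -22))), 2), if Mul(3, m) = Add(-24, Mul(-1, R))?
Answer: Rational(13225, 9) ≈ 1469.4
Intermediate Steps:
R = -19 (R = Add(-8, -11) = -19)
m = Rational(-5, 3) (m = Mul(Rational(1, 3), Add(-24, Mul(-1, -19))) = Mul(Rational(1, 3), Add(-24, 19)) = Mul(Rational(1, 3), -5) = Rational(-5, 3) ≈ -1.6667)
Pow(Add(m, Add(18, Mul(-1, -22))), 2) = Pow(Add(Rational(-5, 3), Add(18, Mul(-1, -22))), 2) = Pow(Add(Rational(-5, 3), Add(18, 22)), 2) = Pow(Add(Rational(-5, 3), 40), 2) = Pow(Rational(115, 3), 2) = Rational(13225, 9)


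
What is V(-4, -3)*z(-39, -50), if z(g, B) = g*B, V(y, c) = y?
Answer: -7800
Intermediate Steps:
z(g, B) = B*g
V(-4, -3)*z(-39, -50) = -(-200)*(-39) = -4*1950 = -7800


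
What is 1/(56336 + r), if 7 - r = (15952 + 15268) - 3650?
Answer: 1/28773 ≈ 3.4755e-5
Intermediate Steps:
r = -27563 (r = 7 - ((15952 + 15268) - 3650) = 7 - (31220 - 3650) = 7 - 1*27570 = 7 - 27570 = -27563)
1/(56336 + r) = 1/(56336 - 27563) = 1/28773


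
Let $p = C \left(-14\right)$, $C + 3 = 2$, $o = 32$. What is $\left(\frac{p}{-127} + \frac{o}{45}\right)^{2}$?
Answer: $\frac{11792356}{32661225} \approx 0.36105$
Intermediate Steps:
$C = -1$ ($C = -3 + 2 = -1$)
$p = 14$ ($p = \left(-1\right) \left(-14\right) = 14$)
$\left(\frac{p}{-127} + \frac{o}{45}\right)^{2} = \left(\frac{14}{-127} + \frac{32}{45}\right)^{2} = \left(14 \left(- \frac{1}{127}\right) + 32 \cdot \frac{1}{45}\right)^{2} = \left(- \frac{14}{127} + \frac{32}{45}\right)^{2} = \left(\frac{3434}{5715}\right)^{2} = \frac{11792356}{32661225}$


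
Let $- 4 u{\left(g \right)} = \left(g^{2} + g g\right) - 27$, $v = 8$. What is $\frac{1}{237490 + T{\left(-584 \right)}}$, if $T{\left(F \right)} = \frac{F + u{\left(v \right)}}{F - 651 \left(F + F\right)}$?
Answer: $\frac{3039136}{721764406203} \approx 4.2107 \cdot 10^{-6}$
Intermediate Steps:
$u{\left(g \right)} = \frac{27}{4} - \frac{g^{2}}{2}$ ($u{\left(g \right)} = - \frac{\left(g^{2} + g g\right) - 27}{4} = - \frac{\left(g^{2} + g^{2}\right) - 27}{4} = - \frac{2 g^{2} - 27}{4} = - \frac{-27 + 2 g^{2}}{4} = \frac{27}{4} - \frac{g^{2}}{2}$)
$T{\left(F \right)} = - \frac{- \frac{101}{4} + F}{1301 F}$ ($T{\left(F \right)} = \frac{F + \left(\frac{27}{4} - \frac{8^{2}}{2}\right)}{F - 651 \left(F + F\right)} = \frac{F + \left(\frac{27}{4} - 32\right)}{F - 651 \cdot 2 F} = \frac{F + \left(\frac{27}{4} - 32\right)}{F - 1302 F} = \frac{F - \frac{101}{4}}{\left(-1301\right) F} = \left(- \frac{101}{4} + F\right) \left(- \frac{1}{1301 F}\right) = - \frac{- \frac{101}{4} + F}{1301 F}$)
$\frac{1}{237490 + T{\left(-584 \right)}} = \frac{1}{237490 + \frac{101 - -2336}{5204 \left(-584\right)}} = \frac{1}{237490 + \frac{1}{5204} \left(- \frac{1}{584}\right) \left(101 + 2336\right)} = \frac{1}{237490 + \frac{1}{5204} \left(- \frac{1}{584}\right) 2437} = \frac{1}{237490 - \frac{2437}{3039136}} = \frac{1}{\frac{721764406203}{3039136}} = \frac{3039136}{721764406203}$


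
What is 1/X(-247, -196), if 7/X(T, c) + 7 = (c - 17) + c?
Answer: -416/7 ≈ -59.429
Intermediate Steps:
X(T, c) = 7/(-24 + 2*c) (X(T, c) = 7/(-7 + ((c - 17) + c)) = 7/(-7 + ((-17 + c) + c)) = 7/(-7 + (-17 + 2*c)) = 7/(-24 + 2*c))
1/X(-247, -196) = 1/(7/(2*(-12 - 196))) = 1/((7/2)/(-208)) = 1/((7/2)*(-1/208)) = 1/(-7/416) = -416/7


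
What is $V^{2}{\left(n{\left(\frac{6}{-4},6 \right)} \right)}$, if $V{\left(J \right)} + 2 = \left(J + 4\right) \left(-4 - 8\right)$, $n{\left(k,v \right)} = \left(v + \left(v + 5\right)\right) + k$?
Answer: $55696$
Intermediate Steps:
$n{\left(k,v \right)} = 5 + k + 2 v$ ($n{\left(k,v \right)} = \left(v + \left(5 + v\right)\right) + k = \left(5 + 2 v\right) + k = 5 + k + 2 v$)
$V{\left(J \right)} = -50 - 12 J$ ($V{\left(J \right)} = -2 + \left(J + 4\right) \left(-4 - 8\right) = -2 + \left(4 + J\right) \left(-12\right) = -2 - \left(48 + 12 J\right) = -50 - 12 J$)
$V^{2}{\left(n{\left(\frac{6}{-4},6 \right)} \right)} = \left(-50 - 12 \left(5 + \frac{6}{-4} + 2 \cdot 6\right)\right)^{2} = \left(-50 - 12 \left(5 + 6 \left(- \frac{1}{4}\right) + 12\right)\right)^{2} = \left(-50 - 12 \left(5 - \frac{3}{2} + 12\right)\right)^{2} = \left(-50 - 186\right)^{2} = \left(-236\right)^{2} = 55696$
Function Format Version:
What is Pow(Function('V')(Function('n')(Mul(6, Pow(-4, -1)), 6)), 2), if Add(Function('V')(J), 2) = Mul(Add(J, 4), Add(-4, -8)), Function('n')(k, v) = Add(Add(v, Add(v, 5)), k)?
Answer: 55696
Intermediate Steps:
Function('n')(k, v) = Add(5, k, Mul(2, v)) (Function('n')(k, v) = Add(Add(v, Add(5, v)), k) = Add(Add(5, Mul(2, v)), k) = Add(5, k, Mul(2, v)))
Function('V')(J) = Add(-50, Mul(-12, J)) (Function('V')(J) = Add(-2, Mul(Add(J, 4), Add(-4, -8))) = Add(-2, Mul(Add(4, J), -12)) = Add(-2, Add(-48, Mul(-12, J))) = Add(-50, Mul(-12, J)))
Pow(Function('V')(Function('n')(Mul(6, Pow(-4, -1)), 6)), 2) = Pow(Add(-50, Mul(-12, Add(5, Mul(6, Pow(-4, -1)), Mul(2, 6)))), 2) = Pow(Add(-50, Mul(-12, Add(5, Mul(6, Rational(-1, 4)), 12))), 2) = Pow(Add(-50, Mul(-12, Add(5, Rational(-3, 2), 12))), 2) = Pow(Add(-50, Mul(-12, Rational(31, 2))), 2) = Pow(Add(-50, -186), 2) = Pow(-236, 2) = 55696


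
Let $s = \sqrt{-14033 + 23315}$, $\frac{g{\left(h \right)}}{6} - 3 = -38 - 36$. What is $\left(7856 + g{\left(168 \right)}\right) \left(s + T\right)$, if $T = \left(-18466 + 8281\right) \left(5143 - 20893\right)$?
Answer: $1191874162500 + 7430 \sqrt{9282} \approx 1.1919 \cdot 10^{12}$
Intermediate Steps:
$g{\left(h \right)} = -426$ ($g{\left(h \right)} = 18 + 6 \left(-38 - 36\right) = 18 + 6 \left(-74\right) = 18 - 444 = -426$)
$T = 160413750$ ($T = \left(-10185\right) \left(-15750\right) = 160413750$)
$s = \sqrt{9282} \approx 96.343$
$\left(7856 + g{\left(168 \right)}\right) \left(s + T\right) = \left(7856 - 426\right) \left(\sqrt{9282} + 160413750\right) = 7430 \left(160413750 + \sqrt{9282}\right) = 1191874162500 + 7430 \sqrt{9282}$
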